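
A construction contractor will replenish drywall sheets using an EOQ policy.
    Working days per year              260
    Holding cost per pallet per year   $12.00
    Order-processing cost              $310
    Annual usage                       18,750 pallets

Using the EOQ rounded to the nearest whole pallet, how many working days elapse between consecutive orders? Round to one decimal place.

Q* = √(2·D·S / H) = √(2·18,750·310 / 12) = √968,750.0 ≈ 984.25 → Q = 984 pallets
Days between orders = 260 / (D/Q) = 260 / 19.055 ≈ 13.645

13.6 days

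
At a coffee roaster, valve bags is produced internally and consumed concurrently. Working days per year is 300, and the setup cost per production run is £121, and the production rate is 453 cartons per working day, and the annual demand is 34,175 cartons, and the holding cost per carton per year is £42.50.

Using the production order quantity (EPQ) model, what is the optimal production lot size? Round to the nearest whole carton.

510 cartons

d = 34,175/300 = 113.9167 cartons/day;  effective holding cost H(1 − d/p) = 42.5·(1 − 113.9167/453) = 31.81245
Q* = √(2DS / H_eff) = √(2·34,175·121 / 31.81245) ≈ 509.87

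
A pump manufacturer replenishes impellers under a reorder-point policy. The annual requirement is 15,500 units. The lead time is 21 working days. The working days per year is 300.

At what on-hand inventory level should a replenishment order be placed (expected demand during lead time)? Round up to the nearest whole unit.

1,085 units

Daily demand d = 15,500 / 300 = 51.667 units/day
Demand during lead time = 51.667 × 21 = 1,085.00
Reorder point = 1,085.00 → round up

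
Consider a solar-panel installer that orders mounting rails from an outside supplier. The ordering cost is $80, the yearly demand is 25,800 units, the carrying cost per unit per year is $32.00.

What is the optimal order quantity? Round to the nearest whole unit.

359 units

Q* = √(2·D·S / H) = √(2·25,800·80 / 32) = √129,000.0 ≈ 359.17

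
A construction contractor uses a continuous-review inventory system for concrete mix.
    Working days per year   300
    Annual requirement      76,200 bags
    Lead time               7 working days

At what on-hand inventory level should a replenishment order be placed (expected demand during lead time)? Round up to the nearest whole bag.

Daily demand d = 76,200 / 300 = 254.000 bags/day
Demand during lead time = 254.000 × 7 = 1,778.00
Reorder point = 1,778.00 → round up

1,778 bags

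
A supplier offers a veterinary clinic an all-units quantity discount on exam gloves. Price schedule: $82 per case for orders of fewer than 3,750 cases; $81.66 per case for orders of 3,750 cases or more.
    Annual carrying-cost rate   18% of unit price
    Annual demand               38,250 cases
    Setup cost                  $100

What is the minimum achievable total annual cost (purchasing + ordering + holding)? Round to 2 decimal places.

H₁ = 18%×$82 = $14.7600;  H₂ = 18%×$81.66 = $14.6988
EOQ₁ = √(2×38,250×100/14.7600) = 719.93  (< 3,750, feasible at tier 1)
EOQ₂ = √(2×38,250×100/14.6988) = 721.42  (< 3,750 → use Q = 3,750 at tier-2 price)
TC(tier 1 (EOQ₁), Q≈719.9) = $3,147,126.10
TC(tier 2, Q≈3,750.0) = $3,152,075.25
Minimum at tier 1 (EOQ₁): $3,147,126.10

$3,147,126.10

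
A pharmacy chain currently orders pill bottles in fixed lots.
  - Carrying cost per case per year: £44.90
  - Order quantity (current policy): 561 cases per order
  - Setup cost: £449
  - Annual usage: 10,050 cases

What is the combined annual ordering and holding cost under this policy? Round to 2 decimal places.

Annual ordering cost = (D/Q)·S = (10,050/561) × 449 = £8,043.58
Annual holding cost  = (Q/2)·H = (561/2) × 44.9 = £12,594.45
Total = £8,043.58 + £12,594.45 = £20,638.03

£20,638.03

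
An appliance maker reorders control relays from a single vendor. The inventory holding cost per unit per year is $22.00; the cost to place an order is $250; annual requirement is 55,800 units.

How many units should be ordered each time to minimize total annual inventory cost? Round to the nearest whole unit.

1,126 units

Optimal lot size Q* = (2 × 55,800 × $250 / $22)^½ ≈ 1,126.14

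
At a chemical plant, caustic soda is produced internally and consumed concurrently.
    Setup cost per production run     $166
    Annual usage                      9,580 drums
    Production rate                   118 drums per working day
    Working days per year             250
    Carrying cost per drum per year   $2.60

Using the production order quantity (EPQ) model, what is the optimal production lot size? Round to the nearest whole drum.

Daily demand d = 9,580/250 = 38.320; p = 118; 1 − d/p = 0.67525
EPQ = √(2DS / (H(1 − d/p)))
    = √(2 × 9,580 × 166 / (2.6 × 0.67525)) ≈ 1,345.96

1,346 drums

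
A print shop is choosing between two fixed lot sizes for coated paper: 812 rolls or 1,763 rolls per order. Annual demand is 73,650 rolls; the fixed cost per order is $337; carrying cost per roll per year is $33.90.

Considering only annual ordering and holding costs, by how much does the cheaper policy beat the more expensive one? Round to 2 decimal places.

$368.81

Annual cost at Q: ordering D·S/Q plus holding Q·H/2.
TC(812) = (73,650/812)×337 + (812/2)×33.9 = $44,329.96
TC(1,763) = (73,650/1,763)×337 + (1,763/2)×33.9 = $43,961.15
Lots of 1,763 are cheaper by $368.81.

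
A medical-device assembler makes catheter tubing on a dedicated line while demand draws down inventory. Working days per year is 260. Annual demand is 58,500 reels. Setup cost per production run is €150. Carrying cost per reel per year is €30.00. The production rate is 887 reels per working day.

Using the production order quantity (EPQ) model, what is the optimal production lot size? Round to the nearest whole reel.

Daily demand d = 58,500/260 = 225.000; p = 887; 1 − d/p = 0.74634
EPQ = √(2DS / (H(1 − d/p)))
    = √(2 × 58,500 × 150 / (30 × 0.74634)) ≈ 885.34

885 reels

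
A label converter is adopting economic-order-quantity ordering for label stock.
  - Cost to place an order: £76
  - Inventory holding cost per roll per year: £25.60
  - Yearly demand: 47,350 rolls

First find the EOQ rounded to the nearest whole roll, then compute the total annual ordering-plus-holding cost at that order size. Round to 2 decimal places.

2DS/H = 2·47,350·76/25.6 = 281,140.62
EOQ = √281,140.62 ≈ 530.23 → Q = 530 rolls
Orders/yr = 47,350/530 = 89.340; ordering cost = 89.340 × £76 = £6,789.81
Average inventory = 530/2 = 265; holding cost = 265 × £25.6 = £6,784.00
Total = £6,789.81 + £6,784.00 = £13,573.81

£13,573.81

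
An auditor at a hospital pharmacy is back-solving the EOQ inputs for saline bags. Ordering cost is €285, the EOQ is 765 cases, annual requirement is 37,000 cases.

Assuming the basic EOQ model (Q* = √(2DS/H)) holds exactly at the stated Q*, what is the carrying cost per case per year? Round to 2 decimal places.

€36.04

From Q* = √(2DS/H) ⇒ Q*² = 2DS/H.
H = 2DS / Q² = 2 × 37,000 × 285 / 765² = 36.0374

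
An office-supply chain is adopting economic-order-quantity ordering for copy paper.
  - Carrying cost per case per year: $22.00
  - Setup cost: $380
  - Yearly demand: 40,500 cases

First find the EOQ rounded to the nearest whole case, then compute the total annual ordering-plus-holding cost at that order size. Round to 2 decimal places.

$26,022.30

2DS/H = 2·40,500·380/22 = 1,399,090.91
EOQ = √1,399,090.91 ≈ 1,182.83 → Q = 1,183 cases
Annual ordering cost = (D/Q)·S = (40,500/1,183) × 380 = $13,009.30
Annual holding cost  = (Q/2)·H = (1,183/2) × 22 = $13,013.00
Total = $13,009.30 + $13,013.00 = $26,022.30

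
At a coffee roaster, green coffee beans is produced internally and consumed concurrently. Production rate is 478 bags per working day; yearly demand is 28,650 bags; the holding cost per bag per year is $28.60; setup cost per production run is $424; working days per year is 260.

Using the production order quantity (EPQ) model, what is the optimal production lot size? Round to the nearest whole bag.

1,051 bags

d = 28,650/260 = 110.1923 bags/day;  effective holding cost H(1 − d/p) = 28.6·(1 − 110.1923/478) = 22.00690
Q* = √(2DS / H_eff) = √(2·28,650·424 / 22.00690) ≈ 1,050.70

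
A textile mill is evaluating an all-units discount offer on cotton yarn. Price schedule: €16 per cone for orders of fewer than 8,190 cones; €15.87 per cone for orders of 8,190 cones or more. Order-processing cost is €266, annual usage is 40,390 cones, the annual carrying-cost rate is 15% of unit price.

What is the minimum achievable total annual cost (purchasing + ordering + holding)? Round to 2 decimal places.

€652,049.26

H₁ = 15%×€16 = €2.4000;  H₂ = 15%×€15.87 = €2.3805
EOQ₁ = √(2×40,390×266/2.4000) = 2,992.18  (< 8,190, feasible at tier 1)
EOQ₂ = √(2×40,390×266/2.3805) = 3,004.41  (< 8,190 → use Q = 8,190 at tier-2 price)
TC(tier 1 (EOQ₁), Q≈2,992.2) = €653,421.22
TC(tier 2, Q≈8,190.0) = €652,049.26
Minimum at tier 2: €652,049.26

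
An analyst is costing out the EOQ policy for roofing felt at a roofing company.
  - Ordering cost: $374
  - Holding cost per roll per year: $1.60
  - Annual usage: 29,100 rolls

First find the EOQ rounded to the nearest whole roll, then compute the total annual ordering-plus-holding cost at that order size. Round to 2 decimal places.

Optimal lot size Q* = (2 × 29,100 × $374 / $1.6)^½ ≈ 3,688.39 → Q = 3,688 rolls
Ordering: D/Q × S = 29,100/3,688 × $374 = $2,951.03
Holding:  Q/2 × H = 3,688/2 × $1.6 = $2,950.40
Total = $2,951.03 + $2,950.40 = $5,901.43

$5,901.43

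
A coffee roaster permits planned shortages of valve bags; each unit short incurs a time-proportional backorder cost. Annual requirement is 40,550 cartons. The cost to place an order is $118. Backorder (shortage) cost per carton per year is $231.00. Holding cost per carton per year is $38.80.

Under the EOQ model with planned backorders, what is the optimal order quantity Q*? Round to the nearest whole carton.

537 cartons

Q* = √(2DS/H) · √((H + b)/b)
   = √(2 × 40,550 × 118 / 38.8) · √((38.8 + 231) / 231)
   = 496.633 × 1.0807 ≈ 536.72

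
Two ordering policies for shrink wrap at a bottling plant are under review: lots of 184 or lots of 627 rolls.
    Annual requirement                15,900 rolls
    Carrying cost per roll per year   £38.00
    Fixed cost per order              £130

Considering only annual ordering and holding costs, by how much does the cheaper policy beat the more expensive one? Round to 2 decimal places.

£479.96

Annual cost at Q: ordering D·S/Q plus holding Q·H/2.
TC(184) = (15,900/184)×130 + (184/2)×38 = £14,729.70
TC(627) = (15,900/627)×130 + (627/2)×38 = £15,209.65
Cheaper: Q = 184.  Difference = £479.96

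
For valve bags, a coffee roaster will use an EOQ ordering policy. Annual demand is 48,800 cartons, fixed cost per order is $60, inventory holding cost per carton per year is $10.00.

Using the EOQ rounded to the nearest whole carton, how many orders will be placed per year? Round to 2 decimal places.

2DS/H = 2·48,800·60/10 = 585,600.00
EOQ = √585,600.00 ≈ 765.25 → Q = 765
N = D/Q = 48,800/765 ≈ 63.791 orders/yr

63.79 orders per year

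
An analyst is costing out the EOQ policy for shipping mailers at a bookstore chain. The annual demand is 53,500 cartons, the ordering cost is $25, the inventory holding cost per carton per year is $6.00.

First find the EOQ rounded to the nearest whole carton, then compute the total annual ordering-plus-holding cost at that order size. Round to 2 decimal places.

$4,006.25

Optimal lot size Q* = (2 × 53,500 × $25 / $6)^½ ≈ 667.71 → Q = 668 cartons
Annual ordering cost = (D/Q)·S = (53,500/668) × 25 = $2,002.25
Annual holding cost  = (Q/2)·H = (668/2) × 6 = $2,004.00
Total = $2,002.25 + $2,004.00 = $4,006.25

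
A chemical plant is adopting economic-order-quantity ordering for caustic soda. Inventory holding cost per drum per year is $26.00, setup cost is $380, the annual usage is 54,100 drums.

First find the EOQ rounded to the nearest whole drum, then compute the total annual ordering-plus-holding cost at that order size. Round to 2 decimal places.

$32,695.81

Q* = √(2·D·S / H) = √(2·54,100·380 / 26) = √1,581,384.6 ≈ 1,257.53 → Q = 1,258 drums
Orders/yr = 54,100/1,258 = 43.005; ordering cost = 43.005 × $380 = $16,341.81
Average inventory = 1,258/2 = 629; holding cost = 629 × $26 = $16,354.00
Total = $16,341.81 + $16,354.00 = $32,695.81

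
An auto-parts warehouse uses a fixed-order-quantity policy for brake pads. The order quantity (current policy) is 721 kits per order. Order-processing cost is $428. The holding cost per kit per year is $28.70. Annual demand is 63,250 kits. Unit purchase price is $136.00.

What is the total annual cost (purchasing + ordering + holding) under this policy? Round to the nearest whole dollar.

$8,649,893

Annual ordering cost = (D/Q)·S = (63,250/721) × 428 = $37,546.46
Annual holding cost  = (Q/2)·H = (721/2) × 28.7 = $10,346.35
Purchase cost = D·C = 63,250 × 136 = $8,602,000.00
Total = $37,546.46 + $10,346.35 + $8,602,000.00 = $8,649,892.81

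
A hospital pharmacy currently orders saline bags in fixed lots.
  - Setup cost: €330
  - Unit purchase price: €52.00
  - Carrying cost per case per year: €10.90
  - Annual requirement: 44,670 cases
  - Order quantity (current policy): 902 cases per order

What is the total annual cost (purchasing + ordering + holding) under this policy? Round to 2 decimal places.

€2,344,098.58

Annual ordering cost = (D/Q)·S = (44,670/902) × 330 = €16,342.68
Annual holding cost  = (Q/2)·H = (902/2) × 10.9 = €4,915.90
Purchase cost = D·C = 44,670 × 52 = €2,322,840.00
Total = €16,342.68 + €4,915.90 + €2,322,840.00 = €2,344,098.58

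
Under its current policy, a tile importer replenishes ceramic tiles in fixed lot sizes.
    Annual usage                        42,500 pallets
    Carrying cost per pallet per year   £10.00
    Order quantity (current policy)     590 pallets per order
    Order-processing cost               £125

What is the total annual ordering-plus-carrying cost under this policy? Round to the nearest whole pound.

£11,954

Ordering: D/Q × S = 42,500/590 × £125 = £9,004.24
Holding:  Q/2 × H = 590/2 × £10 = £2,950.00
Total = £9,004.24 + £2,950.00 = £11,954.24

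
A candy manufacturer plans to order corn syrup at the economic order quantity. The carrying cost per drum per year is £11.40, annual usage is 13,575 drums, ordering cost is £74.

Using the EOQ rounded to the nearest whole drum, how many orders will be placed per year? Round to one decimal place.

Optimal lot size Q* = (2 × 13,575 × £74 / £11.4)^½ ≈ 419.81 → Q = 420
N = D/Q = 13,575/420 ≈ 32.321 orders/yr

32.3 orders per year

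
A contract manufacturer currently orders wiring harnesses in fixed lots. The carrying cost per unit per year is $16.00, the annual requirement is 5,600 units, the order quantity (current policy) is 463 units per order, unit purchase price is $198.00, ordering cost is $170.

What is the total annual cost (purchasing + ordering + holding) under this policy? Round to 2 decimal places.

Annual ordering cost = (D/Q)·S = (5,600/463) × 170 = $2,056.16
Annual holding cost  = (Q/2)·H = (463/2) × 16 = $3,704.00
Purchase cost = D·C = 5,600 × 198 = $1,108,800.00
Total = $2,056.16 + $3,704.00 + $1,108,800.00 = $1,114,560.16

$1,114,560.16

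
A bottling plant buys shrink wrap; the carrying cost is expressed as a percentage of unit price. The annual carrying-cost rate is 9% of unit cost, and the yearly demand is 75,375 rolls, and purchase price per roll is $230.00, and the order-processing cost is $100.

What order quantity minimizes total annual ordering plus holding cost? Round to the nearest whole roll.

Holding cost per roll per year: H = 9% × $230 = $20.7000
Q* = √(2·D·S / H) = √(2·75,375·100 / 20.7) = √728,260.9 ≈ 853.38

853 rolls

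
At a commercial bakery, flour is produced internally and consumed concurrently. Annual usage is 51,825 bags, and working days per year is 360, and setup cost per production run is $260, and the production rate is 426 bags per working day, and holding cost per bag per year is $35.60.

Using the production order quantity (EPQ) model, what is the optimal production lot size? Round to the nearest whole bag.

1,069 bags

Daily demand d = 51,825/360 = 143.958; p = 426; 1 − d/p = 0.66207
EPQ = √(2DS / (H(1 − d/p)))
    = √(2 × 51,825 × 260 / (35.6 × 0.66207)) ≈ 1,069.29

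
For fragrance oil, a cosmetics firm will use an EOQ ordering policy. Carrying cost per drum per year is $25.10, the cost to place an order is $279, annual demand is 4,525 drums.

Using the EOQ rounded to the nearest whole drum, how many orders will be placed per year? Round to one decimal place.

EOQ = √(2DS/H) = √(2 × 4,525 × 279 / 25.1)
    = √(100,595.62) ≈ 317.17 → Q = 317
Orders per year = D/Q = 4,525 / 317 = 14.274

14.3 orders per year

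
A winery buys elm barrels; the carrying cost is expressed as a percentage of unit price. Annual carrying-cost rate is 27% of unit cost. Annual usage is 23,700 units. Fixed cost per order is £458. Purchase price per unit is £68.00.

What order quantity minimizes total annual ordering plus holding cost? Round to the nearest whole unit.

Carrying cost H = £68 × 27% = £18.3600/unit/yr
Q* = √(2·D·S / H) = √(2·23,700·458 / 18.36) = √1,182,418.3 ≈ 1,087.39

1,087 units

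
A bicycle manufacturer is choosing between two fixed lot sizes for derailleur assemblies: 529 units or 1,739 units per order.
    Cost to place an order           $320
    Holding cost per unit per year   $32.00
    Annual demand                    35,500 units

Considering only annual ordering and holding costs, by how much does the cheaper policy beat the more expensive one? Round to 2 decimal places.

Annual cost at Q: ordering D·S/Q plus holding Q·H/2.
TC(529) = (35,500/529)×320 + (529/2)×32 = $29,938.48
TC(1,739) = (35,500/1,739)×320 + (1,739/2)×32 = $34,356.49
Lots of 529 are cheaper by $4,418.01.

$4,418.01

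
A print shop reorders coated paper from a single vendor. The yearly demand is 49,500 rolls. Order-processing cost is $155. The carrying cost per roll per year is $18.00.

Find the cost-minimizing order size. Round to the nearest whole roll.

923 rolls

2DS/H = 2·49,500·155/18 = 852,500.00
EOQ = √852,500.00 ≈ 923.31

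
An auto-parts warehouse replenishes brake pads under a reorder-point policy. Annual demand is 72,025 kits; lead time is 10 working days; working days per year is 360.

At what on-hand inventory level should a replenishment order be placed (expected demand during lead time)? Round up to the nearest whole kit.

2,001 kits

Daily demand d = 72,025 / 360 = 200.069 kits/day
Demand during lead time = 200.069 × 10 = 2,000.69
Reorder point = 2,000.69 → round up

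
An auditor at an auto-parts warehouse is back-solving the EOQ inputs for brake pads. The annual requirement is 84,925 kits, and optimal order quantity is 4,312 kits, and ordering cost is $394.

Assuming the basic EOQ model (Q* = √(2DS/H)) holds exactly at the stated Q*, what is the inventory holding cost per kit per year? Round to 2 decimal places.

$3.60

Since Q* = (2DS/H)^½, squaring gives Q*²·H = 2DS.
H = 2DS / Q² = 2 × 84,925 × 394 / 4,312² = 3.5992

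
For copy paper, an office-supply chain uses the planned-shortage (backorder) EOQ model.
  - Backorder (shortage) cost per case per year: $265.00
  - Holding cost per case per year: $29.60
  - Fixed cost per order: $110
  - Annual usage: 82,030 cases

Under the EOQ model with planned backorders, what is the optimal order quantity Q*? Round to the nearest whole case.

823 cases

Q* = √(2DS/H) · √((H + b)/b)
   = √(2 × 82,030 × 110 / 29.6) · √((29.6 + 265) / 265)
   = 780.822 × 1.0544 ≈ 823.28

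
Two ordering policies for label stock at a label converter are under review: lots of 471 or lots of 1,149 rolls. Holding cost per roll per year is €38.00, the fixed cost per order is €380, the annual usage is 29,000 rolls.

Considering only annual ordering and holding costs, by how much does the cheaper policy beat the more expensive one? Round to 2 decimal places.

Annual cost at Q: ordering D·S/Q plus holding Q·H/2.
TC(471) = (29,000/471)×380 + (471/2)×38 = €32,346.03
TC(1,149) = (29,000/1,149)×380 + (1,149/2)×38 = €31,421.95
Lots of 1,149 are cheaper by €924.08.

€924.08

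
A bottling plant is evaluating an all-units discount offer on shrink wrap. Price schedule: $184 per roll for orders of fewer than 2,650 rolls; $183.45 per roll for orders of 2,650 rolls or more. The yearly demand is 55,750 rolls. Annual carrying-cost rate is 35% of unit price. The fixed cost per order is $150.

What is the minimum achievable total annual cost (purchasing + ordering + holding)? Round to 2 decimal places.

H₁ = 35%×$184 = $64.4000;  H₂ = 35%×$183.45 = $64.2075
EOQ₁ = √(2×55,750×150/64.4000) = 509.61  (< 2,650, feasible at tier 1)
EOQ₂ = √(2×55,750×150/64.2075) = 510.38  (< 2,650 → use Q = 2,650 at tier-2 price)
TC(tier 1 (EOQ₁), Q≈509.6) = $10,290,819.05
TC(tier 2, Q≈2,650.0) = $10,315,568.10
Minimum at tier 1 (EOQ₁): $10,290,819.05

$10,290,819.05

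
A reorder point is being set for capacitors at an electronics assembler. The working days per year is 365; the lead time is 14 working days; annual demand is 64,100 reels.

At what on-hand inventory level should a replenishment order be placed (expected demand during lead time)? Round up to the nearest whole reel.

Daily demand d = 64,100 / 365 = 175.616 reels/day
Demand during lead time = 175.616 × 14 = 2,458.63
Reorder point = 2,458.63 → round up

2,459 reels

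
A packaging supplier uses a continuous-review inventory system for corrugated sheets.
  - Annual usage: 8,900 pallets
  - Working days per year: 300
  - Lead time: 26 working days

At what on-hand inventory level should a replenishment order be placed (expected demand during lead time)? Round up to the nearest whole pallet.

772 pallets

Daily demand d = 8,900 / 300 = 29.667 pallets/day
Demand during lead time = 29.667 × 26 = 771.33
Reorder point = 771.33 → round up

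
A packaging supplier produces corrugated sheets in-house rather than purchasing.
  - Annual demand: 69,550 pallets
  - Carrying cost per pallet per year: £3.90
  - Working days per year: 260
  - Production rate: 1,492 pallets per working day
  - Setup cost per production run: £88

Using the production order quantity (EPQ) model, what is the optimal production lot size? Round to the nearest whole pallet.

d = 69,550/260 = 267.5000 pallets/day;  effective holding cost H(1 − d/p) = 3.9·(1 − 267.5000/1492) = 3.20077
Q* = √(2DS / H_eff) = √(2·69,550·88 / 3.20077) ≈ 1,955.59

1,956 pallets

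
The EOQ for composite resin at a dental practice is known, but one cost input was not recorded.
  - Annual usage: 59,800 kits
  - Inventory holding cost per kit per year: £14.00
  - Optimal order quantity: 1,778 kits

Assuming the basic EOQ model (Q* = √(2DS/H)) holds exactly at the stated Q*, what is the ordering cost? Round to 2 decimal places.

Since Q* = (2DS/H)^½, squaring gives Q*²·H = 2DS.
S = Q²H / (2D) = 1,778² × 14 / (2 × 59,800) = 370.0500

£370.05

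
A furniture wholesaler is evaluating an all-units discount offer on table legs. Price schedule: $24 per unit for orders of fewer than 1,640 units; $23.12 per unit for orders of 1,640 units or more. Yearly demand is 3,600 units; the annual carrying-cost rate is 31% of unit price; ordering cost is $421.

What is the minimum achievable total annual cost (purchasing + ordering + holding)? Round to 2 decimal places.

H₁ = 31%×$24 = $7.4400;  H₂ = 31%×$23.12 = $7.1672
EOQ₁ = √(2×3,600×421/7.4400) = 638.29  (< 1,640, feasible at tier 1)
EOQ₂ = √(2×3,600×421/7.1672) = 650.33  (< 1,640 → use Q = 1,640 at tier-2 price)
TC(tier 1 (EOQ₁), Q≈638.3) = $91,148.91
TC(tier 2, Q≈1,640.0) = $90,033.25
Minimum at tier 2: $90,033.25

$90,033.25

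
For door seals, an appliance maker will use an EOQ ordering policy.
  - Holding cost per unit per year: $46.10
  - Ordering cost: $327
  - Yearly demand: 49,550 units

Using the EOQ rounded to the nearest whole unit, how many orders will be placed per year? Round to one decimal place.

59.1 orders per year

EOQ = √(2DS/H) = √(2 × 49,550 × 327 / 46.1)
    = √(702,943.60) ≈ 838.42 → Q = 838
N = D/Q = 49,550/838 ≈ 59.129 orders/yr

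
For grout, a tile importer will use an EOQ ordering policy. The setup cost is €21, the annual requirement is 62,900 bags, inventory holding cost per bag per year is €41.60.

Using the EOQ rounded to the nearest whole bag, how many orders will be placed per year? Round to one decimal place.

249.6 orders per year

Q* = √(2·D·S / H) = √(2·62,900·21 / 41.6) = √63,504.8 ≈ 252.00 → Q = 252
Orders per year = D/Q = 62,900 / 252 = 249.603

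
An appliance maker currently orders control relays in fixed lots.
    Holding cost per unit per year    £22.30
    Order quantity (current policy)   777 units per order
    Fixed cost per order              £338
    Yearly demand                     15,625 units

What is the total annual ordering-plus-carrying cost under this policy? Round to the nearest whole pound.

Annual ordering cost = (D/Q)·S = (15,625/777) × 338 = £6,796.98
Annual holding cost  = (Q/2)·H = (777/2) × 22.3 = £8,663.55
Total = £6,796.98 + £8,663.55 = £15,460.53

£15,461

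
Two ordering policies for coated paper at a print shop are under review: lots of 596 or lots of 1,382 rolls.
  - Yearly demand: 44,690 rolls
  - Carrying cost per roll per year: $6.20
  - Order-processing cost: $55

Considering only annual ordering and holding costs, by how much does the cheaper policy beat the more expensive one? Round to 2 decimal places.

TC(Q) = (D/Q)S + (Q/2)H
TC(596) = (44,690/596)×55 + (596/2)×6.2 = $5,971.68
TC(1,382) = (44,690/1,382)×55 + (1,382/2)×6.2 = $6,062.75
Cheaper: Q = 596.  Difference = $91.07

$91.07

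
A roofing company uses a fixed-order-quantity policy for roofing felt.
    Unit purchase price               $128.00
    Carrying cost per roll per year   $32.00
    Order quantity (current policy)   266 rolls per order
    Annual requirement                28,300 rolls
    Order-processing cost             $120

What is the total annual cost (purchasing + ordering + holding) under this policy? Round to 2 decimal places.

$3,639,422.92

Ordering: D/Q × S = 28,300/266 × $120 = $12,766.92
Holding:  Q/2 × H = 266/2 × $32 = $4,256.00
Purchase cost = D·C = 28,300 × 128 = $3,622,400.00
Total = $12,766.92 + $4,256.00 + $3,622,400.00 = $3,639,422.92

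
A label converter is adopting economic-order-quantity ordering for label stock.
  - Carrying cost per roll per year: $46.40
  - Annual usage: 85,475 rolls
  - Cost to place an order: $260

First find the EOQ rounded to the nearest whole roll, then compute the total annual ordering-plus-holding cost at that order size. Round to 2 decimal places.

EOQ = √(2DS/H) = √(2 × 85,475 × 260 / 46.4)
    = √(957,909.48) ≈ 978.73 → Q = 979 rolls
Annual ordering cost = (D/Q)·S = (85,475/979) × 260 = $22,700.20
Annual holding cost  = (Q/2)·H = (979/2) × 46.4 = $22,712.80
Total = $22,700.20 + $22,712.80 = $45,413.00

$45,413.00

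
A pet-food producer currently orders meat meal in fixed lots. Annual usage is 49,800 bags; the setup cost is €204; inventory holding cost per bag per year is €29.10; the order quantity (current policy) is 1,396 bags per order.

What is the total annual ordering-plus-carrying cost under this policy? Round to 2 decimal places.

Ordering: D/Q × S = 49,800/1,396 × €204 = €7,277.36
Holding:  Q/2 × H = 1,396/2 × €29.1 = €20,311.80
Total = €7,277.36 + €20,311.80 = €27,589.16

€27,589.16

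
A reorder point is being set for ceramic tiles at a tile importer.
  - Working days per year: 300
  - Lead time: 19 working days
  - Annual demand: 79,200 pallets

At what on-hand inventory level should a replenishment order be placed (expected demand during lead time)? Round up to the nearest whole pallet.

Daily demand d = 79,200 / 300 = 264.000 pallets/day
Demand during lead time = 264.000 × 19 = 5,016.00
Reorder point = 5,016.00 → round up

5,016 pallets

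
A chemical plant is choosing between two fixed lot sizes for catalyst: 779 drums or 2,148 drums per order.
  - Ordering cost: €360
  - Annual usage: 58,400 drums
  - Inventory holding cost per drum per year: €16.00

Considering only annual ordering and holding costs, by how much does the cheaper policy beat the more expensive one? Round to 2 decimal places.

€6,248.74

For each Q, cost = (D/Q)·S + (Q/2)·H.
TC(779) = (58,400/779)×360 + (779/2)×16 = €33,220.45
TC(2,148) = (58,400/2,148)×360 + (2,148/2)×16 = €26,971.71
Lots of 2,148 are cheaper by €6,248.74.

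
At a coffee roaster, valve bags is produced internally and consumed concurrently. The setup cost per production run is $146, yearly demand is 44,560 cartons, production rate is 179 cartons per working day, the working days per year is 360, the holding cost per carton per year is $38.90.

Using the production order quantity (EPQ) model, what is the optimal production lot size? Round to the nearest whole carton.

Daily demand d = 44,560/360 = 123.778; p = 179; 1 − d/p = 0.30850
EPQ = √(2DS / (H(1 − d/p)))
    = √(2 × 44,560 × 146 / (38.9 × 0.30850)) ≈ 1,041.26

1,041 cartons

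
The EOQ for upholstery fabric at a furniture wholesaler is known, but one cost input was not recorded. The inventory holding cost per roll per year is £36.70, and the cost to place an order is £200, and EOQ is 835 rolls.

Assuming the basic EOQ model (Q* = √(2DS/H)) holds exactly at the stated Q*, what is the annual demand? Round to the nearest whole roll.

From Q* = √(2DS/H) ⇒ Q*² = 2DS/H.
D = Q²H / (2S) = 835² × 36.7 / (2 × 200) = 63,970.39

63,970 rolls per year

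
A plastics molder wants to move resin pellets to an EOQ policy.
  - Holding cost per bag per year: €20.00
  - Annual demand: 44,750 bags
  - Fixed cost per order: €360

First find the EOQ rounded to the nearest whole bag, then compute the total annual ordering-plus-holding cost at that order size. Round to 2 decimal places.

€25,385.04

EOQ = √(2DS/H) = √(2 × 44,750 × 360 / 20)
    = √(1,611,000.00) ≈ 1,269.25 → Q = 1,269 bags
Annual ordering cost = (D/Q)·S = (44,750/1,269) × 360 = €12,695.04
Annual holding cost  = (Q/2)·H = (1,269/2) × 20 = €12,690.00
Total = €12,695.04 + €12,690.00 = €25,385.04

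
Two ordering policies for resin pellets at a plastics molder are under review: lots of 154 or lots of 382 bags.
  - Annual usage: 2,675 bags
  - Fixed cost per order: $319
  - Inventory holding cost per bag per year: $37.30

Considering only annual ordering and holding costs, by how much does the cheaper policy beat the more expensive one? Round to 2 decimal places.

$944.96

Annual cost at Q: ordering D·S/Q plus holding Q·H/2.
TC(154) = (2,675/154)×319 + (154/2)×37.3 = $8,413.17
TC(382) = (2,675/382)×319 + (382/2)×37.3 = $9,358.14
Cheaper: Q = 154.  Difference = $944.96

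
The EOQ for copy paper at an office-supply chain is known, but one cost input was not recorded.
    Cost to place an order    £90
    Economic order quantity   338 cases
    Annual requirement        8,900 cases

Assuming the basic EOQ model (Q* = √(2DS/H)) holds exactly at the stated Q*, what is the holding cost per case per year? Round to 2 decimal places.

£14.02

From Q* = √(2DS/H) ⇒ Q*² = 2DS/H.
H = 2DS / Q² = 2 × 8,900 × 90 / 338² = 14.0226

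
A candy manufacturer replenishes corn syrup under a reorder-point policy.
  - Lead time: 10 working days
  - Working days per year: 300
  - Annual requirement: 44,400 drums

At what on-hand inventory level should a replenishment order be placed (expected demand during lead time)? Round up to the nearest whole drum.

1,480 drums

Daily demand d = 44,400 / 300 = 148.000 drums/day
Demand during lead time = 148.000 × 10 = 1,480.00
Reorder point = 1,480.00 → round up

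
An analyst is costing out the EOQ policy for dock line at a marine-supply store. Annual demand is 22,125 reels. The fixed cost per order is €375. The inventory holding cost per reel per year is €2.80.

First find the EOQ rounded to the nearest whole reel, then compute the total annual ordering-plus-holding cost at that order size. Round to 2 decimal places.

€6,816.34

2DS/H = 2·22,125·375/2.8 = 5,926,339.29
EOQ = √5,926,339.29 ≈ 2,434.41 → Q = 2,434 reels
Annual ordering cost = (D/Q)·S = (22,125/2,434) × 375 = €3,408.74
Annual holding cost  = (Q/2)·H = (2,434/2) × 2.8 = €3,407.60
Total = €3,408.74 + €3,407.60 = €6,816.34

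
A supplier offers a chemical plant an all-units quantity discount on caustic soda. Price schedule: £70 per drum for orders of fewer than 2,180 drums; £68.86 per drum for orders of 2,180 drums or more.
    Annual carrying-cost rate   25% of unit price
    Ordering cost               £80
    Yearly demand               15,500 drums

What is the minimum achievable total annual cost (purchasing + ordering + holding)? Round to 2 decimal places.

£1,086,663.16

H₁ = 25%×£70 = £17.5000;  H₂ = 25%×£68.86 = £17.2150
EOQ₁ = √(2×15,500×80/17.5000) = 376.45  (< 2,180, feasible at tier 1)
EOQ₂ = √(2×15,500×80/17.2150) = 379.55  (< 2,180 → use Q = 2,180 at tier-2 price)
TC(tier 1 (EOQ₁), Q≈376.4) = £1,091,587.87
TC(tier 2, Q≈2,180.0) = £1,086,663.16
Minimum at tier 2: £1,086,663.16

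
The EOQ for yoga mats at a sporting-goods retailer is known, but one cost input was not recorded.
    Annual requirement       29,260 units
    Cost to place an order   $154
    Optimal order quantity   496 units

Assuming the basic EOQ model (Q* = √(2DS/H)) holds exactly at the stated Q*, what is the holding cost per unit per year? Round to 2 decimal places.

EOQ relation: Q² = 2DS/H, so rearrange for the unknown.
H = 2DS / Q² = 2 × 29,260 × 154 / 496² = 36.6321

$36.63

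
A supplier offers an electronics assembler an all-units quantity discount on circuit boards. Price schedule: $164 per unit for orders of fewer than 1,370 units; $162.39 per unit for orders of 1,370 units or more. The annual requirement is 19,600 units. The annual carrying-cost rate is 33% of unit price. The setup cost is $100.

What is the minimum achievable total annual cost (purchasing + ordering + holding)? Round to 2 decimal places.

$3,220,982.92

H₁ = 33%×$164 = $54.1200;  H₂ = 33%×$162.39 = $53.5887
EOQ₁ = √(2×19,600×100/54.1200) = 269.13  (< 1,370, feasible at tier 1)
EOQ₂ = √(2×19,600×100/53.5887) = 270.46  (< 1,370 → use Q = 1,370 at tier-2 price)
TC(tier 1 (EOQ₁), Q≈269.1) = $3,228,965.38
TC(tier 2, Q≈1,370.0) = $3,220,982.92
Minimum at tier 2: $3,220,982.92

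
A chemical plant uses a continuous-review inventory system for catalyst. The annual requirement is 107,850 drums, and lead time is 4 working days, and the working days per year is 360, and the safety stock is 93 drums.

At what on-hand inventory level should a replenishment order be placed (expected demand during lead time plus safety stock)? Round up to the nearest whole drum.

1,292 drums

Daily demand d = 107,850 / 360 = 299.583 drums/day
Demand during lead time = 299.583 × 4 = 1,198.33
Reorder point = 1,198.33 + 93 = 1,291.33 → round up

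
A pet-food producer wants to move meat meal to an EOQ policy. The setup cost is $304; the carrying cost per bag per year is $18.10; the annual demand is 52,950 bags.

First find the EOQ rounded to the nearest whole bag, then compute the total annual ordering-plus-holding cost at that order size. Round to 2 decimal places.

$24,139.27

Optimal lot size Q* = (2 × 52,950 × $304 / $18.1)^½ ≈ 1,333.66 → Q = 1,334 bags
Annual ordering cost = (D/Q)·S = (52,950/1,334) × 304 = $12,066.57
Annual holding cost  = (Q/2)·H = (1,334/2) × 18.1 = $12,072.70
Total = $12,066.57 + $12,072.70 = $24,139.27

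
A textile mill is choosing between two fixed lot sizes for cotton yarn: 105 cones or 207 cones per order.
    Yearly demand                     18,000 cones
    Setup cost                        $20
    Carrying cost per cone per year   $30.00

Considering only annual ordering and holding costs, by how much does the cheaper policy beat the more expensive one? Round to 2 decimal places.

TC(Q) = (D/Q)S + (Q/2)H
TC(105) = (18,000/105)×20 + (105/2)×30 = $5,003.57
TC(207) = (18,000/207)×20 + (207/2)×30 = $4,844.13
|ΔTC| = |$5,003.57 − $4,844.13| = $159.44

$159.44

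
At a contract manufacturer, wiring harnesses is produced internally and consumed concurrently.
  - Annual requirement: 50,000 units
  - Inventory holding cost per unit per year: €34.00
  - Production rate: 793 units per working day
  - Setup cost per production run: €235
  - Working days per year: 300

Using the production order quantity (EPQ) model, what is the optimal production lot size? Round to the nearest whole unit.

Daily demand d = 50,000/300 = 166.667; p = 793; 1 − d/p = 0.78983
EPQ = √(2DS / (H(1 − d/p)))
    = √(2 × 50,000 × 235 / (34 × 0.78983)) ≈ 935.47

935 units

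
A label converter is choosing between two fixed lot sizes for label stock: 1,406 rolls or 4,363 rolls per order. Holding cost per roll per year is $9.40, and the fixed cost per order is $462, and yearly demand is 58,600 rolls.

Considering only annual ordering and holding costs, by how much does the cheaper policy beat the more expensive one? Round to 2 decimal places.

Annual cost at Q: ordering D·S/Q plus holding Q·H/2.
TC(1,406) = (58,600/1,406)×462 + (1,406/2)×9.4 = $25,863.68
TC(4,363) = (58,600/4,363)×462 + (4,363/2)×9.4 = $26,711.28
Cheaper: Q = 1,406.  Difference = $847.60

$847.60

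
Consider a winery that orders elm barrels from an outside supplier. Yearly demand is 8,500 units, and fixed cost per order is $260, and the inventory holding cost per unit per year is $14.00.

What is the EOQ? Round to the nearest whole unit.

2DS/H = 2·8,500·260/14 = 315,714.29
EOQ = √315,714.29 ≈ 561.88

562 units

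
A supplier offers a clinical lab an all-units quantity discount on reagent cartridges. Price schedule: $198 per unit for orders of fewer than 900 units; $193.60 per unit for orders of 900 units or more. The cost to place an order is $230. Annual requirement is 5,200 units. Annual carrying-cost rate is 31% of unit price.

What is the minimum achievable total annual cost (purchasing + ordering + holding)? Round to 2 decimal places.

$1,035,056.09

H₁ = 31%×$198 = $61.3800;  H₂ = 31%×$193.60 = $60.0160
EOQ₁ = √(2×5,200×230/61.3800) = 197.41  (< 900, feasible at tier 1)
EOQ₂ = √(2×5,200×230/60.0160) = 199.64  (< 900 → use Q = 900 at tier-2 price)
TC(tier 1 (EOQ₁), Q≈197.4) = $1,041,716.97
TC(tier 2, Q≈900.0) = $1,035,056.09
Minimum at tier 2: $1,035,056.09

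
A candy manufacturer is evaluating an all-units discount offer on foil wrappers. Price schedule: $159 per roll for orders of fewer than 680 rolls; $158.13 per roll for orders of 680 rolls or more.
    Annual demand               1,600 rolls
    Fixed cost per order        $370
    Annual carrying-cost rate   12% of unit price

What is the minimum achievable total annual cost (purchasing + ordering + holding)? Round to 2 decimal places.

H₁ = 12%×$159 = $19.0800;  H₂ = 12%×$158.13 = $18.9756
EOQ₁ = √(2×1,600×370/19.0800) = 249.11  (< 680, feasible at tier 1)
EOQ₂ = √(2×1,600×370/18.9756) = 249.79  (< 680 → use Q = 680 at tier-2 price)
TC(tier 1 (EOQ₁), Q≈249.1) = $259,152.97
TC(tier 2, Q≈680.0) = $260,330.29
Minimum at tier 1 (EOQ₁): $259,152.97

$259,152.97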